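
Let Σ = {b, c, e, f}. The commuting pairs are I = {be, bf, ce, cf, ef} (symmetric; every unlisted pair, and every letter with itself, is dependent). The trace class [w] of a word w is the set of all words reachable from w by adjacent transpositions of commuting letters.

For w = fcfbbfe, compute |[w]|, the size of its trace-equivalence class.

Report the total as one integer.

140

piece 0:f — minimal
piece 1:c — minimal
piece 2:f rests on {0:f}
piece 3:b rests on {1:c}
piece 4:b rests on {3:b}
piece 5:f rests on {2:f}
piece 6:e — minimal
minimal pieces: {0:f, 1:c, 6:e}
ways to finish when only these pieces remain (= sum over removing one remaining piece with nothing left below it):
  1 left: {4}→1  {5}→1  {6}→1
  2 left: {2,5}→1  {3,4}→1  {4,5}→2  {4,6}→2  {5,6}→2
  3 left: {0,2,5}→1  {1,3,4}→1  {2,4,5}→3  {2,5,6}→3  {3,4,5}→3  {3,4,6}→3  {4,5,6}→6
  4 left: {0,2,4,5}→4  {0,2,5,6}→4  {1,3,4,5}→4  {1,3,4,6}→4  {2,3,4,5}→6  {2,4,5,6}→12  {3,4,5,6}→12
  5 left: {0,2,3,4,5}→10  {0,2,4,5,6}→20  {1,2,3,4,5}→10  {1,3,4,5,6}→20  {2,3,4,5,6}→30
  placing 0:f first → 60 extensions
  placing 1:c first → 60 extensions
  placing 6:e first → 20 extensions
total linear extensions = 140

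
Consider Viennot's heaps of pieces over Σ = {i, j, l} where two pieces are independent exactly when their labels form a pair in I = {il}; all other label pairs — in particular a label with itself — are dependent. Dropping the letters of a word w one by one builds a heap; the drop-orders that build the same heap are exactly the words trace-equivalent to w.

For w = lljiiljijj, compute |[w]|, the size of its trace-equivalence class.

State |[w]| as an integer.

piece 0:l — minimal
piece 1:l rests on {0:l}
piece 2:j rests on {1:l}
piece 3:i rests on {2:j}
piece 4:i rests on {3:i}
piece 5:l rests on {2:j}
piece 6:j rests on {4:i, 5:l}
piece 7:i rests on {6:j}
piece 8:j rests on {7:i}
piece 9:j rests on {8:j}
minimal pieces: {0:l}
ways to finish when only these pieces remain (= sum over removing one remaining piece with nothing left below it):
  1 left: {9}→1
  2 left: {8,9}→1
  3 left: {7,8,9}→1
  4 left: {6,7,8,9}→1
  5 left: {4,6,7,8,9}→1  {5,6,7,8,9}→1
  6 left: {3,4,6,7,8,9}→1  {4,5,6,7,8,9}→2
  7 left: {3,4,5,6,7,8,9}→3
  8 left: {2,3,4,5,6,7,8,9}→3
  placing 0:l first → 3 extensions

3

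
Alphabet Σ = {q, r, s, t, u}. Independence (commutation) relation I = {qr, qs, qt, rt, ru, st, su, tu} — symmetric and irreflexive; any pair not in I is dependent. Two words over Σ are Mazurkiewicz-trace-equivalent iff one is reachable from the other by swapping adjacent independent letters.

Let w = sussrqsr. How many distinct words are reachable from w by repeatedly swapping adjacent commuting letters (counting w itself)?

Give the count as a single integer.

28

#0=s has no predecessor
#1=u has no predecessor
#2=s depends on [0:s]
#3=s depends on [2:s]
#4=r depends on [3:s]
#5=q depends on [1:u]
#6=s depends on [4:r]
#7=r depends on [6:s]
sources: [0:s, 1:u]
N(rest) = Σ N(rest − s) over sources s of rest; N(one piece) = 1:
  size 1 → [5]=1  [7]=1
  size 2 → [1,5]=1  [5,7]=2  [6,7]=1
  size 3 → [1,5,7]=3  [4,6,7]=1  [5,6,7]=3
  size 4 → [1,5,6,7]=6  [3,4,6,7]=1  [4,5,6,7]=4
  size 5 → [1,4,5,6,7]=10  [2,3,4,6,7]=1  [3,4,5,6,7]=5
  size 6 → [0,2,3,4,6,7]=1  [1,3,4,5,6,7]=15  [2,3,4,5,6,7]=6
  first=0(s) contributes 21
  first=1(u) contributes 7
|[w]| = 28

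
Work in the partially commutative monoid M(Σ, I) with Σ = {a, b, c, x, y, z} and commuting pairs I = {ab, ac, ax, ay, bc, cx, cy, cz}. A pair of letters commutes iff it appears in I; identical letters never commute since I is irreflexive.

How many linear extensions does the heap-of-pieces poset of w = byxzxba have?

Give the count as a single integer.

0(b) covers ∅
1(y) covers 0:b
2(x) covers 1:y
3(z) covers 2:x
4(x) covers 3:z
5(b) covers 4:x
6(a) covers 3:z
floor of heap: 0:b
completions by unplaced set U, small U first (add the entries for U minus each lowest piece of U):
  |U|=1: {5}:1  {6}:1
  |U|=2: {4,5}:1  {5,6}:2
  |U|=3: {4,5,6}:3
  |U|=4: {3,4,5,6}:3
  |U|=5: {2,3,4,5,6}:3
  start at 0(b): 3

3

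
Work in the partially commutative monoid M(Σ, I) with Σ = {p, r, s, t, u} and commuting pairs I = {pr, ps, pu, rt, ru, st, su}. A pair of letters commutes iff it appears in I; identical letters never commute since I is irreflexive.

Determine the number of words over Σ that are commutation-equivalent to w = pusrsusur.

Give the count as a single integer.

piece 0:p — minimal
piece 1:u — minimal
piece 2:s — minimal
piece 3:r rests on {2:s}
piece 4:s rests on {3:r}
piece 5:u rests on {1:u}
piece 6:s rests on {4:s}
piece 7:u rests on {5:u}
piece 8:r rests on {6:s}
minimal pieces: {0:p, 1:u, 2:s}
ways to finish when only these pieces remain (= sum over removing one remaining piece with nothing left below it):
  1 left: {0}→1  {7}→1  {8}→1
  2 left: {0,7}→2  {0,8}→2  {5,7}→1  {6,8}→1  {7,8}→2
  3 left: {0,5,7}→3  {0,6,8}→3  {0,7,8}→6  {1,5,7}→1  {4,6,8}→1  {5,7,8}→3  {6,7,8}→3
  4 left: {0,1,5,7}→4  {0,4,6,8}→4  {0,5,7,8}→12  {0,6,7,8}→12  {1,5,7,8}→4  {3,4,6,8}→1  {4,6,7,8}→4  {5,6,7,8}→6
  5 left: {0,1,5,7,8}→20  {0,3,4,6,8}→5  {0,4,6,7,8}→20  {0,5,6,7,8}→30  {1,5,6,7,8}→10  {2,3,4,6,8}→1  {3,4,6,7,8}→5  {4,5,6,7,8}→10
  6 left: {0,1,5,6,7,8}→60  {0,2,3,4,6,8}→6  {0,3,4,6,7,8}→30  {0,4,5,6,7,8}→60  {1,4,5,6,7,8}→20  {2,3,4,6,7,8}→6  {3,4,5,6,7,8}→15
  7 left: {0,1,4,5,6,7,8}→140  {0,2,3,4,6,7,8}→42  {0,3,4,5,6,7,8}→105  {1,3,4,5,6,7,8}→35  {2,3,4,5,6,7,8}→21
  placing 0:p first → 56 extensions
  placing 1:u first → 168 extensions
  placing 2:s first → 280 extensions
total linear extensions = 504

504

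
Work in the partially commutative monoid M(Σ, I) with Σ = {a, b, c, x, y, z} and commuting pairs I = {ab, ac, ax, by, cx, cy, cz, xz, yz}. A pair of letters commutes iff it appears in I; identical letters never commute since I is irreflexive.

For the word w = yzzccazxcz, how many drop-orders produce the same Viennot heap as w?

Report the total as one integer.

piece 0:y — minimal
piece 1:z — minimal
piece 2:z rests on {1:z}
piece 3:c — minimal
piece 4:c rests on {3:c}
piece 5:a rests on {0:y, 2:z}
piece 6:z rests on {5:a}
piece 7:x rests on {0:y}
piece 8:c rests on {4:c}
piece 9:z rests on {6:z}
minimal pieces: {0:y, 1:z, 3:c}
ways to finish when only these pieces remain (= sum over removing one remaining piece with nothing left below it):
  1 left: {7}→1  {8}→1  {9}→1
  2 left: {4,8}→1  {6,9}→1  {7,8}→2  {7,9}→2  {8,9}→2
  3 left: {3,4,8}→1  {4,7,8}→3  {4,8,9}→3  {5,6,9}→1  {6,7,9}→3  {6,8,9}→3  {7,8,9}→6
  4 left: {2,5,6,9}→1  {3,4,7,8}→4  {3,4,8,9}→4  {4,6,8,9}→6  {4,7,8,9}→12  {5,6,7,9}→4  {5,6,8,9}→4  {6,7,8,9}→12
  5 left: {0,5,6,7,9}→4  {1,2,5,6,9}→1  {2,5,6,7,9}→5  {2,5,6,8,9}→5  {3,4,6,8,9}→10  {3,4,7,8,9}→20  {4,5,6,8,9}→10  {4,6,7,8,9}→30  {5,6,7,8,9}→20
  6 left: {0,2,5,6,7,9}→9  {0,5,6,7,8,9}→24  {1,2,5,6,7,9}→6  {1,2,5,6,8,9}→6  {2,4,5,6,8,9}→15  {2,5,6,7,8,9}→30  {3,4,5,6,8,9}→20  {3,4,6,7,8,9}→60  {4,5,6,7,8,9}→60
  7 left: {0,1,2,5,6,7,9}→15  {0,2,5,6,7,8,9}→63  {0,4,5,6,7,8,9}→84  {1,2,4,5,6,8,9}→21  {1,2,5,6,7,8,9}→42  {2,3,4,5,6,8,9}→35  {2,4,5,6,7,8,9}→105  {3,4,5,6,7,8,9}→140
  8 left: {0,1,2,5,6,7,8,9}→120  {0,2,4,5,6,7,8,9}→252  {0,3,4,5,6,7,8,9}→224  {1,2,3,4,5,6,8,9}→56  {1,2,4,5,6,7,8,9}→168  {2,3,4,5,6,7,8,9}→280
  placing 0:y first → 504 extensions
  placing 1:z first → 756 extensions
  placing 3:c first → 540 extensions
total linear extensions = 1800

1800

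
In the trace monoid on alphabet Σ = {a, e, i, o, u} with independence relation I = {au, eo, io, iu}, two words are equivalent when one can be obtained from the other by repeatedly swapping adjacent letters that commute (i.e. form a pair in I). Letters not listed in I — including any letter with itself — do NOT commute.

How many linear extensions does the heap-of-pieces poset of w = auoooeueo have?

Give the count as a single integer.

piece 0:a — minimal
piece 1:u — minimal
piece 2:o rests on {0:a, 1:u}
piece 3:o rests on {2:o}
piece 4:o rests on {3:o}
piece 5:e rests on {0:a, 1:u}
piece 6:u rests on {4:o, 5:e}
piece 7:e rests on {6:u}
piece 8:o rests on {6:u}
minimal pieces: {0:a, 1:u}
ways to finish when only these pieces remain (= sum over removing one remaining piece with nothing left below it):
  1 left: {7}→1  {8}→1
  2 left: {7,8}→2
  3 left: {6,7,8}→2
  4 left: {4,6,7,8}→2  {5,6,7,8}→2
  5 left: {3,4,6,7,8}→2  {4,5,6,7,8}→4
  6 left: {2,3,4,6,7,8}→2  {3,4,5,6,7,8}→6
  7 left: {2,3,4,5,6,7,8}→8
  placing 0:a first → 8 extensions
  placing 1:u first → 8 extensions
total linear extensions = 16

16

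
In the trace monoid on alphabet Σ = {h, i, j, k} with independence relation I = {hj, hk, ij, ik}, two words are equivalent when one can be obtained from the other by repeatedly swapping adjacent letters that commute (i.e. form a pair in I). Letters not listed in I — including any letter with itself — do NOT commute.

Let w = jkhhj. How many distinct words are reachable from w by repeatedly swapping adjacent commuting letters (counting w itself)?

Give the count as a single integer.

drop 0:j onto floor
drop 1:k onto {0:j}
drop 2:h onto floor
drop 3:h onto {2:h}
drop 4:j onto {1:k}
ground layer = {0:j, 2:h}
drop-orders for the pieces not yet dropped (sum over which currently-grounded one goes next):
  1 to go: {3} 1  {4} 1
  2 to go: {1,4} 1  {2,3} 1  {3,4} 2
  3 to go: {0,1,4} 1  {1,3,4} 3  {2,3,4} 3
  if 0:j drops first: 6 orders
  if 2:h drops first: 4 orders
heap linearizations: 10

10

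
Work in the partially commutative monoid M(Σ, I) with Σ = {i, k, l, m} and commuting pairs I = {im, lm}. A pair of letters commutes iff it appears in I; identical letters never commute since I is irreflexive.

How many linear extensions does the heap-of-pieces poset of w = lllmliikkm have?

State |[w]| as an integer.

0(l) covers ∅
1(l) covers 0:l
2(l) covers 1:l
3(m) covers ∅
4(l) covers 2:l
5(i) covers 4:l
6(i) covers 5:i
7(k) covers 3:m, 6:i
8(k) covers 7:k
9(m) covers 8:k
floor of heap: 0:l, 3:m
completions by unplaced set U, small U first (add the entries for U minus each lowest piece of U):
  |U|=1: {9}:1
  |U|=2: {8,9}:1
  |U|=3: {7,8,9}:1
  |U|=4: {3,7,8,9}:1  {6,7,8,9}:1
  |U|=5: {3,6,7,8,9}:2  {5,6,7,8,9}:1
  |U|=6: {3,5,6,7,8,9}:3  {4,5,6,7,8,9}:1
  |U|=7: {2,4,5,6,7,8,9}:1  {3,4,5,6,7,8,9}:4
  |U|=8: {1,2,4,5,6,7,8,9}:1  {2,3,4,5,6,7,8,9}:5
  start at 0(l): 6
  start at 3(m): 1
sum over floor = 7

7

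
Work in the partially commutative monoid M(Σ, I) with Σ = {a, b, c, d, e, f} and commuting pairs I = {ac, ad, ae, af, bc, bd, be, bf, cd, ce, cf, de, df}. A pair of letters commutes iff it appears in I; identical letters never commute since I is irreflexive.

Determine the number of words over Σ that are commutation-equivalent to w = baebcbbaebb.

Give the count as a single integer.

495

drop 0:b onto floor
drop 1:a onto {0:b}
drop 2:e onto floor
drop 3:b onto {1:a}
drop 4:c onto floor
drop 5:b onto {3:b}
drop 6:b onto {5:b}
drop 7:a onto {6:b}
drop 8:e onto {2:e}
drop 9:b onto {7:a}
drop 10:b onto {9:b}
ground layer = {0:b, 2:e, 4:c}
drop-orders for the pieces not yet dropped (sum over which currently-grounded one goes next):
  1 to go: {4} 1  {8} 1  {10} 1
  2 to go: {2,8} 1  {4,8} 2  {4,10} 2  {8,10} 2  {9,10} 1
  3 to go: {2,4,8} 3  {2,8,10} 3  {4,8,10} 6  {4,9,10} 3  {7,9,10} 1  {8,9,10} 3
  4 to go: {2,4,8,10} 12  {2,8,9,10} 6  {4,7,9,10} 4  {4,8,9,10} 12  {6,7,9,10} 1  {7,8,9,10} 4
  5 to go: {2,4,8,9,10} 30  {2,7,8,9,10} 10  {4,6,7,9,10} 5  {4,7,8,9,10} 20  {5,6,7,9,10} 1  {6,7,8,9,10} 5
  6 to go: {2,4,7,8,9,10} 60  {2,6,7,8,9,10} 15  {3,5,6,7,9,10} 1  {4,5,6,7,9,10} 6  {4,6,7,8,9,10} 30  {5,6,7,8,9,10} 6
  7 to go: {1,3,5,6,7,9,10} 1  {2,4,6,7,8,9,10} 105  {2,5,6,7,8,9,10} 21  {3,4,5,6,7,9,10} 7  {3,5,6,7,8,9,10} 7  {4,5,6,7,8,9,10} 42
  8 to go: {0,1,3,5,6,7,9,10} 1  {1,3,4,5,6,7,9,10} 8  {1,3,5,6,7,8,9,10} 8  {2,3,5,6,7,8,9,10} 28  {2,4,5,6,7,8,9,10} 168  {3,4,5,6,7,8,9,10} 56
  9 to go: {0,1,3,4,5,6,7,9,10} 9  {0,1,3,5,6,7,8,9,10} 9  {1,2,3,5,6,7,8,9,10} 36  {1,3,4,5,6,7,8,9,10} 72  {2,3,4,5,6,7,8,9,10} 252
  if 0:b drops first: 360 orders
  if 2:e drops first: 90 orders
  if 4:c drops first: 45 orders
heap linearizations: 495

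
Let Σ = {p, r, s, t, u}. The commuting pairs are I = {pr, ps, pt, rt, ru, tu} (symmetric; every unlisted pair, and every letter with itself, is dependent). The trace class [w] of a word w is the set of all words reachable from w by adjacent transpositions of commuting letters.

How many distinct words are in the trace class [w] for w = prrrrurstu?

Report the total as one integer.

42

#0=p has no predecessor
#1=r has no predecessor
#2=r depends on [1:r]
#3=r depends on [2:r]
#4=r depends on [3:r]
#5=u depends on [0:p]
#6=r depends on [4:r]
#7=s depends on [5:u, 6:r]
#8=t depends on [7:s]
#9=u depends on [7:s]
sources: [0:p, 1:r]
N(rest) = Σ N(rest − s) over sources s of rest; N(one piece) = 1:
  size 1 → [8]=1  [9]=1
  size 2 → [8,9]=2
  size 3 → [7,8,9]=2
  size 4 → [5,7,8,9]=2  [6,7,8,9]=2
  size 5 → [0,5,7,8,9]=2  [4,6,7,8,9]=2  [5,6,7,8,9]=4
  size 6 → [0,5,6,7,8,9]=6  [3,4,6,7,8,9]=2  [4,5,6,7,8,9]=6
  size 7 → [0,4,5,6,7,8,9]=12  [2,3,4,6,7,8,9]=2  [3,4,5,6,7,8,9]=8
  size 8 → [0,3,4,5,6,7,8,9]=20  [1,2,3,4,6,7,8,9]=2  [2,3,4,5,6,7,8,9]=10
  first=0(p) contributes 12
  first=1(r) contributes 30
|[w]| = 42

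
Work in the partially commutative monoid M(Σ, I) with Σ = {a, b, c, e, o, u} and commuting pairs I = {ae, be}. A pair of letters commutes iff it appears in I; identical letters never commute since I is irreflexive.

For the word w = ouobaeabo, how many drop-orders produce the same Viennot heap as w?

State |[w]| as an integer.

5

drop 0:o onto floor
drop 1:u onto {0:o}
drop 2:o onto {1:u}
drop 3:b onto {2:o}
drop 4:a onto {3:b}
drop 5:e onto {2:o}
drop 6:a onto {4:a}
drop 7:b onto {6:a}
drop 8:o onto {5:e, 7:b}
ground layer = {0:o}
drop-orders for the pieces not yet dropped (sum over which currently-grounded one goes next):
  1 to go: {8} 1
  2 to go: {5,8} 1  {7,8} 1
  3 to go: {5,7,8} 2  {6,7,8} 1
  4 to go: {4,6,7,8} 1  {5,6,7,8} 3
  5 to go: {3,4,6,7,8} 1  {4,5,6,7,8} 4
  6 to go: {3,4,5,6,7,8} 5
  7 to go: {2,3,4,5,6,7,8} 5
  if 0:o drops first: 5 orders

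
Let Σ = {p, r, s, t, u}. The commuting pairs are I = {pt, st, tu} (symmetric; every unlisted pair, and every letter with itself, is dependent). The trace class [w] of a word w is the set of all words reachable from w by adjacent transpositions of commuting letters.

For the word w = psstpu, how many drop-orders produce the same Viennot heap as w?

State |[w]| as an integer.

piece 0:p — minimal
piece 1:s rests on {0:p}
piece 2:s rests on {1:s}
piece 3:t — minimal
piece 4:p rests on {2:s}
piece 5:u rests on {4:p}
minimal pieces: {0:p, 3:t}
ways to finish when only these pieces remain (= sum over removing one remaining piece with nothing left below it):
  1 left: {3}→1  {5}→1
  2 left: {3,5}→2  {4,5}→1
  3 left: {2,4,5}→1  {3,4,5}→3
  4 left: {1,2,4,5}→1  {2,3,4,5}→4
  placing 0:p first → 5 extensions
  placing 3:t first → 1 extensions
total linear extensions = 6

6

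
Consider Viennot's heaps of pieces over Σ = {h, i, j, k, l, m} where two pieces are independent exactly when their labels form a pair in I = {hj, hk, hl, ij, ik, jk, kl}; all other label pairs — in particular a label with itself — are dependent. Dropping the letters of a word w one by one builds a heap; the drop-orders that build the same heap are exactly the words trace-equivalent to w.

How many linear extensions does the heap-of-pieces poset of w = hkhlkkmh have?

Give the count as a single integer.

60

drop 0:h onto floor
drop 1:k onto floor
drop 2:h onto {0:h}
drop 3:l onto floor
drop 4:k onto {1:k}
drop 5:k onto {4:k}
drop 6:m onto {2:h, 3:l, 5:k}
drop 7:h onto {6:m}
ground layer = {0:h, 1:k, 3:l}
drop-orders for the pieces not yet dropped (sum over which currently-grounded one goes next):
  1 to go: {7} 1
  2 to go: {6,7} 1
  3 to go: {2,6,7} 1  {3,6,7} 1  {5,6,7} 1
  4 to go: {0,2,6,7} 1  {2,3,6,7} 2  {2,5,6,7} 2  {3,5,6,7} 2  {4,5,6,7} 1
  5 to go: {0,2,3,6,7} 3  {0,2,5,6,7} 3  {1,4,5,6,7} 1  {2,3,5,6,7} 6  {2,4,5,6,7} 3  {3,4,5,6,7} 3
  6 to go: {0,2,3,5,6,7} 12  {0,2,4,5,6,7} 6  {1,2,4,5,6,7} 4  {1,3,4,5,6,7} 4  {2,3,4,5,6,7} 12
  if 0:h drops first: 20 orders
  if 1:k drops first: 30 orders
  if 3:l drops first: 10 orders
heap linearizations: 60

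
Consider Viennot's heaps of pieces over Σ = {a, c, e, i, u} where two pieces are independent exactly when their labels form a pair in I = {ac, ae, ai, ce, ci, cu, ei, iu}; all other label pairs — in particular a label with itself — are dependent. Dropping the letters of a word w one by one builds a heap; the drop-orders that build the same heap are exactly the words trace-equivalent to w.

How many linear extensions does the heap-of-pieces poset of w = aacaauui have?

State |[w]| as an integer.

56

0(a) covers ∅
1(a) covers 0:a
2(c) covers ∅
3(a) covers 1:a
4(a) covers 3:a
5(u) covers 4:a
6(u) covers 5:u
7(i) covers ∅
floor of heap: 0:a, 2:c, 7:i
completions by unplaced set U, small U first (add the entries for U minus each lowest piece of U):
  |U|=1: {2}:1  {6}:1  {7}:1
  |U|=2: {2,6}:2  {2,7}:2  {5,6}:1  {6,7}:2
  |U|=3: {2,5,6}:3  {2,6,7}:6  {4,5,6}:1  {5,6,7}:3
  |U|=4: {2,4,5,6}:4  {2,5,6,7}:12  {3,4,5,6}:1  {4,5,6,7}:4
  |U|=5: {1,3,4,5,6}:1  {2,3,4,5,6}:5  {2,4,5,6,7}:20  {3,4,5,6,7}:5
  |U|=6: {0,1,3,4,5,6}:1  {1,2,3,4,5,6}:6  {1,3,4,5,6,7}:6  {2,3,4,5,6,7}:30
  start at 0(a): 42
  start at 2(c): 7
  start at 7(i): 7
sum over floor = 56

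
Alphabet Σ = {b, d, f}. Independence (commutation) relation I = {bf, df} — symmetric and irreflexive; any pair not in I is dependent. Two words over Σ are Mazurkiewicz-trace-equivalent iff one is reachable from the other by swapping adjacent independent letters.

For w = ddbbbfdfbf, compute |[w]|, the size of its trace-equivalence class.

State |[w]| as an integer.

piece 0:d — minimal
piece 1:d rests on {0:d}
piece 2:b rests on {1:d}
piece 3:b rests on {2:b}
piece 4:b rests on {3:b}
piece 5:f — minimal
piece 6:d rests on {4:b}
piece 7:f rests on {5:f}
piece 8:b rests on {6:d}
piece 9:f rests on {7:f}
minimal pieces: {0:d, 5:f}
ways to finish when only these pieces remain (= sum over removing one remaining piece with nothing left below it):
  1 left: {8}→1  {9}→1
  2 left: {6,8}→1  {7,9}→1  {8,9}→2
  3 left: {4,6,8}→1  {5,7,9}→1  {6,8,9}→3  {7,8,9}→3
  4 left: {3,4,6,8}→1  {4,6,8,9}→4  {5,7,8,9}→4  {6,7,8,9}→6
  5 left: {2,3,4,6,8}→1  {3,4,6,8,9}→5  {4,6,7,8,9}→10  {5,6,7,8,9}→10
  6 left: {1,2,3,4,6,8}→1  {2,3,4,6,8,9}→6  {3,4,6,7,8,9}→15  {4,5,6,7,8,9}→20
  7 left: {0,1,2,3,4,6,8}→1  {1,2,3,4,6,8,9}→7  {2,3,4,6,7,8,9}→21  {3,4,5,6,7,8,9}→35
  8 left: {0,1,2,3,4,6,8,9}→8  {1,2,3,4,6,7,8,9}→28  {2,3,4,5,6,7,8,9}→56
  placing 0:d first → 84 extensions
  placing 5:f first → 36 extensions
total linear extensions = 120

120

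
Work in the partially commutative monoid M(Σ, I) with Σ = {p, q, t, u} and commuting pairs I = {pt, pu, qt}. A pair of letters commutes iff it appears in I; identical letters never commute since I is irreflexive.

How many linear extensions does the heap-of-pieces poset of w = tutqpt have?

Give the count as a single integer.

#0=t has no predecessor
#1=u depends on [0:t]
#2=t depends on [1:u]
#3=q depends on [1:u]
#4=p depends on [3:q]
#5=t depends on [2:t]
sources: [0:t]
N(rest) = Σ N(rest − s) over sources s of rest; N(one piece) = 1:
  size 1 → [4]=1  [5]=1
  size 2 → [2,5]=1  [3,4]=1  [4,5]=2
  size 3 → [2,4,5]=3  [3,4,5]=3
  size 4 → [2,3,4,5]=6
  first=0(t) contributes 6

6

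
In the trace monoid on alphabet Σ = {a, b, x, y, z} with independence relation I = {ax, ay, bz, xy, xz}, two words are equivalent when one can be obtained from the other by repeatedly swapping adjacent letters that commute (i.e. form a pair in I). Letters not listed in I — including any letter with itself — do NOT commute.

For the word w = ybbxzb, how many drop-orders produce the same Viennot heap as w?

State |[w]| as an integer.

#0=y has no predecessor
#1=b depends on [0:y]
#2=b depends on [1:b]
#3=x depends on [2:b]
#4=z depends on [0:y]
#5=b depends on [3:x]
sources: [0:y]
N(rest) = Σ N(rest − s) over sources s of rest; N(one piece) = 1:
  size 1 → [4]=1  [5]=1
  size 2 → [3,5]=1  [4,5]=2
  size 3 → [2,3,5]=1  [3,4,5]=3
  size 4 → [1,2,3,5]=1  [2,3,4,5]=4
  first=0(y) contributes 5

5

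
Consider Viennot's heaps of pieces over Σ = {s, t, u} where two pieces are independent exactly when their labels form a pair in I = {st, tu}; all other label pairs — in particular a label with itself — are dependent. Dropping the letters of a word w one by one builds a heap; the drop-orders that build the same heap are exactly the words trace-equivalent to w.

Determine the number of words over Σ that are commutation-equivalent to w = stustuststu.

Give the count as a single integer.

#0=s has no predecessor
#1=t has no predecessor
#2=u depends on [0:s]
#3=s depends on [2:u]
#4=t depends on [1:t]
#5=u depends on [3:s]
#6=s depends on [5:u]
#7=t depends on [4:t]
#8=s depends on [6:s]
#9=t depends on [7:t]
#10=u depends on [8:s]
sources: [0:s, 1:t]
N(rest) = Σ N(rest − s) over sources s of rest; N(one piece) = 1:
  size 1 → [9]=1  [10]=1
  size 2 → [7,9]=1  [8,10]=1  [9,10]=2
  size 3 → [4,7,9]=1  [6,8,10]=1  [7,9,10]=3  [8,9,10]=3
  size 4 → [1,4,7,9]=1  [4,7,9,10]=4  [5,6,8,10]=1  [6,8,9,10]=4  [7,8,9,10]=6
  size 5 → [1,4,7,9,10]=5  [3,5,6,8,10]=1  [4,7,8,9,10]=10  [5,6,8,9,10]=5  [6,7,8,9,10]=10
  size 6 → [1,4,7,8,9,10]=15  [2,3,5,6,8,10]=1  [3,5,6,8,9,10]=6  [4,6,7,8,9,10]=20  [5,6,7,8,9,10]=15
  size 7 → [0,2,3,5,6,8,10]=1  [1,4,6,7,8,9,10]=35  [2,3,5,6,8,9,10]=7  [3,5,6,7,8,9,10]=21  [4,5,6,7,8,9,10]=35
  size 8 → [0,2,3,5,6,8,9,10]=8  [1,4,5,6,7,8,9,10]=70  [2,3,5,6,7,8,9,10]=28  [3,4,5,6,7,8,9,10]=56
  size 9 → [0,2,3,5,6,7,8,9,10]=36  [1,3,4,5,6,7,8,9,10]=126  [2,3,4,5,6,7,8,9,10]=84
  first=0(s) contributes 210
  first=1(t) contributes 120
|[w]| = 330

330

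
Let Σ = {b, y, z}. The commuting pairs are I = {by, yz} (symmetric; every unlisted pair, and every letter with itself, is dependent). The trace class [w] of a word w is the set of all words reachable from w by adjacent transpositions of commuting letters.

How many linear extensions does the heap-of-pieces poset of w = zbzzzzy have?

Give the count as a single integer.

piece 0:z — minimal
piece 1:b rests on {0:z}
piece 2:z rests on {1:b}
piece 3:z rests on {2:z}
piece 4:z rests on {3:z}
piece 5:z rests on {4:z}
piece 6:y — minimal
minimal pieces: {0:z, 6:y}
ways to finish when only these pieces remain (= sum over removing one remaining piece with nothing left below it):
  1 left: {5}→1  {6}→1
  2 left: {4,5}→1  {5,6}→2
  3 left: {3,4,5}→1  {4,5,6}→3
  4 left: {2,3,4,5}→1  {3,4,5,6}→4
  5 left: {1,2,3,4,5}→1  {2,3,4,5,6}→5
  placing 0:z first → 6 extensions
  placing 6:y first → 1 extensions
total linear extensions = 7

7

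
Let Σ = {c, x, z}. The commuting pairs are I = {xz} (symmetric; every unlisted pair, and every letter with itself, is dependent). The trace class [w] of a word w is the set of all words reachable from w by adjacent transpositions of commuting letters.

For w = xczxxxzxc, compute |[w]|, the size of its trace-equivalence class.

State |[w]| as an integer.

15

piece 0:x — minimal
piece 1:c rests on {0:x}
piece 2:z rests on {1:c}
piece 3:x rests on {1:c}
piece 4:x rests on {3:x}
piece 5:x rests on {4:x}
piece 6:z rests on {2:z}
piece 7:x rests on {5:x}
piece 8:c rests on {6:z, 7:x}
minimal pieces: {0:x}
ways to finish when only these pieces remain (= sum over removing one remaining piece with nothing left below it):
  1 left: {8}→1
  2 left: {6,8}→1  {7,8}→1
  3 left: {2,6,8}→1  {5,7,8}→1  {6,7,8}→2
  4 left: {2,6,7,8}→3  {4,5,7,8}→1  {5,6,7,8}→3
  5 left: {2,5,6,7,8}→6  {3,4,5,7,8}→1  {4,5,6,7,8}→4
  6 left: {2,4,5,6,7,8}→10  {3,4,5,6,7,8}→5
  7 left: {2,3,4,5,6,7,8}→15
  placing 0:x first → 15 extensions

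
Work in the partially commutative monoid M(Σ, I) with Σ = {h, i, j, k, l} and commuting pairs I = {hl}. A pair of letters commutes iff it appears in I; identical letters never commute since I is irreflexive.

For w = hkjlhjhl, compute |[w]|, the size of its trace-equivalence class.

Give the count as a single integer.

4

0(h) covers ∅
1(k) covers 0:h
2(j) covers 1:k
3(l) covers 2:j
4(h) covers 2:j
5(j) covers 3:l, 4:h
6(h) covers 5:j
7(l) covers 5:j
floor of heap: 0:h
completions by unplaced set U, small U first (add the entries for U minus each lowest piece of U):
  |U|=1: {6}:1  {7}:1
  |U|=2: {6,7}:2
  |U|=3: {5,6,7}:2
  |U|=4: {3,5,6,7}:2  {4,5,6,7}:2
  |U|=5: {3,4,5,6,7}:4
  |U|=6: {2,3,4,5,6,7}:4
  start at 0(h): 4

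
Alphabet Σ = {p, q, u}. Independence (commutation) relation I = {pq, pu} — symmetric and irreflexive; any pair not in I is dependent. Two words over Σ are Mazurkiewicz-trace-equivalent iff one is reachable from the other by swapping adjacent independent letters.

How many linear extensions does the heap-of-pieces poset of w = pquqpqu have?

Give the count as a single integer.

piece 0:p — minimal
piece 1:q — minimal
piece 2:u rests on {1:q}
piece 3:q rests on {2:u}
piece 4:p rests on {0:p}
piece 5:q rests on {3:q}
piece 6:u rests on {5:q}
minimal pieces: {0:p, 1:q}
ways to finish when only these pieces remain (= sum over removing one remaining piece with nothing left below it):
  1 left: {4}→1  {6}→1
  2 left: {0,4}→1  {4,6}→2  {5,6}→1
  3 left: {0,4,6}→3  {3,5,6}→1  {4,5,6}→3
  4 left: {0,4,5,6}→6  {2,3,5,6}→1  {3,4,5,6}→4
  5 left: {0,3,4,5,6}→10  {1,2,3,5,6}→1  {2,3,4,5,6}→5
  placing 0:p first → 6 extensions
  placing 1:q first → 15 extensions
total linear extensions = 21

21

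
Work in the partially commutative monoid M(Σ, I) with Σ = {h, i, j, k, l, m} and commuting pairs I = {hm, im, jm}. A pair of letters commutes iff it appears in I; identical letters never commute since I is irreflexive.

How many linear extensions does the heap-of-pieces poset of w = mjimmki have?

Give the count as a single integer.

piece 0:m — minimal
piece 1:j — minimal
piece 2:i rests on {1:j}
piece 3:m rests on {0:m}
piece 4:m rests on {3:m}
piece 5:k rests on {2:i, 4:m}
piece 6:i rests on {5:k}
minimal pieces: {0:m, 1:j}
ways to finish when only these pieces remain (= sum over removing one remaining piece with nothing left below it):
  1 left: {6}→1
  2 left: {5,6}→1
  3 left: {2,5,6}→1  {4,5,6}→1
  4 left: {1,2,5,6}→1  {2,4,5,6}→2  {3,4,5,6}→1
  5 left: {0,3,4,5,6}→1  {1,2,4,5,6}→3  {2,3,4,5,6}→3
  placing 0:m first → 6 extensions
  placing 1:j first → 4 extensions
total linear extensions = 10

10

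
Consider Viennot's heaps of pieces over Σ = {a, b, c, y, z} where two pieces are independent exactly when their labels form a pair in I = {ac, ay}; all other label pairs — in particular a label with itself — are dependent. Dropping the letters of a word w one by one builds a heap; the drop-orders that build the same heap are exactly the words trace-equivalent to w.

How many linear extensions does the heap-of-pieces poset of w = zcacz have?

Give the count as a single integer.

3

0(z) covers ∅
1(c) covers 0:z
2(a) covers 0:z
3(c) covers 1:c
4(z) covers 2:a, 3:c
floor of heap: 0:z
completions by unplaced set U, small U first (add the entries for U minus each lowest piece of U):
  |U|=1: {4}:1
  |U|=2: {2,4}:1  {3,4}:1
  |U|=3: {1,3,4}:1  {2,3,4}:2
  start at 0(z): 3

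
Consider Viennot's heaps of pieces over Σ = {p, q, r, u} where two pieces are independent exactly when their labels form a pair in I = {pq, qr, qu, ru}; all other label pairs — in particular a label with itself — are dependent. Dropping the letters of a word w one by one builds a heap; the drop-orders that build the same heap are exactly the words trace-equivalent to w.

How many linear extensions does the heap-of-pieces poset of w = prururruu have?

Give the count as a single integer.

#0=p has no predecessor
#1=r depends on [0:p]
#2=u depends on [0:p]
#3=r depends on [1:r]
#4=u depends on [2:u]
#5=r depends on [3:r]
#6=r depends on [5:r]
#7=u depends on [4:u]
#8=u depends on [7:u]
sources: [0:p]
N(rest) = Σ N(rest − s) over sources s of rest; N(one piece) = 1:
  size 1 → [6]=1  [8]=1
  size 2 → [5,6]=1  [6,8]=2  [7,8]=1
  size 3 → [3,5,6]=1  [4,7,8]=1  [5,6,8]=3  [6,7,8]=3
  size 4 → [1,3,5,6]=1  [2,4,7,8]=1  [3,5,6,8]=4  [4,6,7,8]=4  [5,6,7,8]=6
  size 5 → [1,3,5,6,8]=5  [2,4,6,7,8]=5  [3,5,6,7,8]=10  [4,5,6,7,8]=10
  size 6 → [1,3,5,6,7,8]=15  [2,4,5,6,7,8]=15  [3,4,5,6,7,8]=20
  size 7 → [1,3,4,5,6,7,8]=35  [2,3,4,5,6,7,8]=35
  first=0(p) contributes 70

70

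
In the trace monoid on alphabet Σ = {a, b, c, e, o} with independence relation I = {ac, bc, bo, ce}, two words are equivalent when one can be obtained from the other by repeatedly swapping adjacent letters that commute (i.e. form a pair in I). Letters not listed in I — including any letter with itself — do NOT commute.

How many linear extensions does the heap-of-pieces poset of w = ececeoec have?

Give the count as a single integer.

0(e) covers ∅
1(c) covers ∅
2(e) covers 0:e
3(c) covers 1:c
4(e) covers 2:e
5(o) covers 3:c, 4:e
6(e) covers 5:o
7(c) covers 5:o
floor of heap: 0:e, 1:c
completions by unplaced set U, small U first (add the entries for U minus each lowest piece of U):
  |U|=1: {6}:1  {7}:1
  |U|=2: {6,7}:2
  |U|=3: {5,6,7}:2
  |U|=4: {3,5,6,7}:2  {4,5,6,7}:2
  |U|=5: {1,3,5,6,7}:2  {2,4,5,6,7}:2  {3,4,5,6,7}:4
  |U|=6: {0,2,4,5,6,7}:2  {1,3,4,5,6,7}:6  {2,3,4,5,6,7}:6
  start at 0(e): 12
  start at 1(c): 8
sum over floor = 20

20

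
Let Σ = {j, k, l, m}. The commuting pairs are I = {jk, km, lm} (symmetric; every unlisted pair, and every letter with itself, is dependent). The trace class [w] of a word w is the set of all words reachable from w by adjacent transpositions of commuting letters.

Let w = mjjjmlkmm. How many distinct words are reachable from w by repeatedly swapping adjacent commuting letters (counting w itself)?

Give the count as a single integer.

#0=m has no predecessor
#1=j depends on [0:m]
#2=j depends on [1:j]
#3=j depends on [2:j]
#4=m depends on [3:j]
#5=l depends on [3:j]
#6=k depends on [5:l]
#7=m depends on [4:m]
#8=m depends on [7:m]
sources: [0:m]
N(rest) = Σ N(rest − s) over sources s of rest; N(one piece) = 1:
  size 1 → [6]=1  [8]=1
  size 2 → [5,6]=1  [6,8]=2  [7,8]=1
  size 3 → [4,7,8]=1  [5,6,8]=3  [6,7,8]=3
  size 4 → [4,6,7,8]=4  [5,6,7,8]=6
  size 5 → [4,5,6,7,8]=10
  size 6 → [3,4,5,6,7,8]=10
  size 7 → [2,3,4,5,6,7,8]=10
  first=0(m) contributes 10

10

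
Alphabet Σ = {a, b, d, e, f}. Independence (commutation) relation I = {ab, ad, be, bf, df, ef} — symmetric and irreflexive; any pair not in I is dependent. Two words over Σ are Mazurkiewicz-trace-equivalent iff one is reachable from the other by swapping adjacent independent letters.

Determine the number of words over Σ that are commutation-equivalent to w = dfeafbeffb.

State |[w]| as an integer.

400

0(d) covers ∅
1(f) covers ∅
2(e) covers 0:d
3(a) covers 1:f, 2:e
4(f) covers 3:a
5(b) covers 0:d
6(e) covers 3:a
7(f) covers 4:f
8(f) covers 7:f
9(b) covers 5:b
floor of heap: 0:d, 1:f
completions by unplaced set U, small U first (add the entries for U minus each lowest piece of U):
  |U|=1: {6}:1  {8}:1  {9}:1
  |U|=2: {5,9}:1  {6,8}:2  {6,9}:2  {7,8}:1  {8,9}:2
  |U|=3: {4,7,8}:1  {5,6,9}:3  {5,8,9}:3  {6,7,8}:3  {6,8,9}:6  {7,8,9}:3
  |U|=4: {4,6,7,8}:4  {4,7,8,9}:4  {5,6,8,9}:12  {5,7,8,9}:6  {6,7,8,9}:12
  |U|=5: {3,4,6,7,8}:4  {4,5,7,8,9}:10  {4,6,7,8,9}:20  {5,6,7,8,9}:30
  |U|=6: {1,3,4,6,7,8}:4  {2,3,4,6,7,8}:4  {3,4,6,7,8,9}:24  {4,5,6,7,8,9}:60
  |U|=7: {1,2,3,4,6,7,8}:8  {1,3,4,6,7,8,9}:28  {2,3,4,6,7,8,9}:28  {3,4,5,6,7,8,9}:84
  |U|=8: {1,2,3,4,6,7,8,9}:64  {1,3,4,5,6,7,8,9}:112  {2,3,4,5,6,7,8,9}:112
  start at 0(d): 288
  start at 1(f): 112
sum over floor = 400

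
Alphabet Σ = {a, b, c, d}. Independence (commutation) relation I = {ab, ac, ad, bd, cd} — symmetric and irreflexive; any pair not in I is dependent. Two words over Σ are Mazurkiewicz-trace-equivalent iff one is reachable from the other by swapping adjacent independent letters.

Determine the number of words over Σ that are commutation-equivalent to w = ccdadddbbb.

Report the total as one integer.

1260

#0=c has no predecessor
#1=c depends on [0:c]
#2=d has no predecessor
#3=a has no predecessor
#4=d depends on [2:d]
#5=d depends on [4:d]
#6=d depends on [5:d]
#7=b depends on [1:c]
#8=b depends on [7:b]
#9=b depends on [8:b]
sources: [0:c, 2:d, 3:a]
N(rest) = Σ N(rest − s) over sources s of rest; N(one piece) = 1:
  size 1 → [3]=1  [6]=1  [9]=1
  size 2 → [3,6]=2  [3,9]=2  [5,6]=1  [6,9]=2  [8,9]=1
  size 3 → [3,5,6]=3  [3,6,9]=6  [3,8,9]=3  [4,5,6]=1  [5,6,9]=3  [6,8,9]=3  [7,8,9]=1
  size 4 → [1,7,8,9]=1  [2,4,5,6]=1  [3,4,5,6]=4  [3,5,6,9]=12  [3,6,8,9]=12  [3,7,8,9]=4  [4,5,6,9]=4  [5,6,8,9]=6  [6,7,8,9]=4
  size 5 → [0,1,7,8,9]=1  [1,3,7,8,9]=5  [1,6,7,8,9]=5  [2,3,4,5,6]=5  [2,4,5,6,9]=5  [3,4,5,6,9]=20  [3,5,6,8,9]=30  [3,6,7,8,9]=20  [4,5,6,8,9]=10  [5,6,7,8,9]=10
  size 6 → [0,1,3,7,8,9]=6  [0,1,6,7,8,9]=6  [1,3,6,7,8,9]=30  [1,5,6,7,8,9]=15  [2,3,4,5,6,9]=30  [2,4,5,6,8,9]=15  [3,4,5,6,8,9]=60  [3,5,6,7,8,9]=60  [4,5,6,7,8,9]=20
  size 7 → [0,1,3,6,7,8,9]=42  [0,1,5,6,7,8,9]=21  [1,3,5,6,7,8,9]=105  [1,4,5,6,7,8,9]=35  [2,3,4,5,6,8,9]=105  [2,4,5,6,7,8,9]=35  [3,4,5,6,7,8,9]=140
  size 8 → [0,1,3,5,6,7,8,9]=168  [0,1,4,5,6,7,8,9]=56  [1,2,4,5,6,7,8,9]=70  [1,3,4,5,6,7,8,9]=280  [2,3,4,5,6,7,8,9]=280
  first=0(c) contributes 630
  first=2(d) contributes 504
  first=3(a) contributes 126
|[w]| = 1260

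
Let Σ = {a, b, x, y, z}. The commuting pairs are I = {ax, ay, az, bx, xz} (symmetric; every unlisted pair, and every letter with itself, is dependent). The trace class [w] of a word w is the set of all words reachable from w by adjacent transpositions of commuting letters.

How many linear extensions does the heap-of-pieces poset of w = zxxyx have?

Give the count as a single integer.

3

0(z) covers ∅
1(x) covers ∅
2(x) covers 1:x
3(y) covers 0:z, 2:x
4(x) covers 3:y
floor of heap: 0:z, 1:x
completions by unplaced set U, small U first (add the entries for U minus each lowest piece of U):
  |U|=1: {4}:1
  |U|=2: {3,4}:1
  |U|=3: {0,3,4}:1  {2,3,4}:1
  start at 0(z): 1
  start at 1(x): 2
sum over floor = 3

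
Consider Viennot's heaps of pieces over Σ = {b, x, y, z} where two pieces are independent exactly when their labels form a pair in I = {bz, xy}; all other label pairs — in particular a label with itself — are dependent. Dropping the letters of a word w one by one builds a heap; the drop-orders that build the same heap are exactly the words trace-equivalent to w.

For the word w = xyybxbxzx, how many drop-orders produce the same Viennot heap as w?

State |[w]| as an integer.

piece 0:x — minimal
piece 1:y — minimal
piece 2:y rests on {1:y}
piece 3:b rests on {0:x, 2:y}
piece 4:x rests on {3:b}
piece 5:b rests on {4:x}
piece 6:x rests on {5:b}
piece 7:z rests on {6:x}
piece 8:x rests on {7:z}
minimal pieces: {0:x, 1:y}
ways to finish when only these pieces remain (= sum over removing one remaining piece with nothing left below it):
  1 left: {8}→1
  2 left: {7,8}→1
  3 left: {6,7,8}→1
  4 left: {5,6,7,8}→1
  5 left: {4,5,6,7,8}→1
  6 left: {3,4,5,6,7,8}→1
  7 left: {0,3,4,5,6,7,8}→1  {2,3,4,5,6,7,8}→1
  placing 0:x first → 1 extensions
  placing 1:y first → 2 extensions
total linear extensions = 3

3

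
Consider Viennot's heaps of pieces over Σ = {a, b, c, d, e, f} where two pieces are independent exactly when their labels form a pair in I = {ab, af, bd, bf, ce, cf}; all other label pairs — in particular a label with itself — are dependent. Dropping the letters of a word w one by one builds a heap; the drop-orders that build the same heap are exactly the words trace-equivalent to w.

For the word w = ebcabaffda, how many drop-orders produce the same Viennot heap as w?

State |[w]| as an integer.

93

piece 0:e — minimal
piece 1:b rests on {0:e}
piece 2:c rests on {1:b}
piece 3:a rests on {2:c}
piece 4:b rests on {2:c}
piece 5:a rests on {3:a}
piece 6:f rests on {0:e}
piece 7:f rests on {6:f}
piece 8:d rests on {5:a, 7:f}
piece 9:a rests on {8:d}
minimal pieces: {0:e}
ways to finish when only these pieces remain (= sum over removing one remaining piece with nothing left below it):
  1 left: {4}→1  {9}→1
  2 left: {4,9}→2  {8,9}→1
  3 left: {4,8,9}→3  {5,8,9}→1  {7,8,9}→1
  4 left: {3,5,8,9}→1  {4,5,8,9}→4  {4,7,8,9}→4  {5,7,8,9}→2  {6,7,8,9}→1
  5 left: {3,4,5,8,9}→5  {3,5,7,8,9}→3  {4,5,7,8,9}→10  {4,6,7,8,9}→5  {5,6,7,8,9}→3
  6 left: {2,3,4,5,8,9}→5  {3,4,5,7,8,9}→18  {3,5,6,7,8,9}→6  {4,5,6,7,8,9}→18
  7 left: {1,2,3,4,5,8,9}→5  {2,3,4,5,7,8,9}→23  {3,4,5,6,7,8,9}→42
  8 left: {1,2,3,4,5,7,8,9}→28  {2,3,4,5,6,7,8,9}→65
  placing 0:e first → 93 extensions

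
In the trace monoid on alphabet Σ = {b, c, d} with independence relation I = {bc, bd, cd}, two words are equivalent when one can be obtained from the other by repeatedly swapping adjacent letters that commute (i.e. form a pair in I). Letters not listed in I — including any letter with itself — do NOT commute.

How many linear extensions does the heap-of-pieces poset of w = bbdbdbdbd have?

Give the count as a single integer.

126

#0=b has no predecessor
#1=b depends on [0:b]
#2=d has no predecessor
#3=b depends on [1:b]
#4=d depends on [2:d]
#5=b depends on [3:b]
#6=d depends on [4:d]
#7=b depends on [5:b]
#8=d depends on [6:d]
sources: [0:b, 2:d]
N(rest) = Σ N(rest − s) over sources s of rest; N(one piece) = 1:
  size 1 → [7]=1  [8]=1
  size 2 → [5,7]=1  [6,8]=1  [7,8]=2
  size 3 → [3,5,7]=1  [4,6,8]=1  [5,7,8]=3  [6,7,8]=3
  size 4 → [1,3,5,7]=1  [2,4,6,8]=1  [3,5,7,8]=4  [4,6,7,8]=4  [5,6,7,8]=6
  size 5 → [0,1,3,5,7]=1  [1,3,5,7,8]=5  [2,4,6,7,8]=5  [3,5,6,7,8]=10  [4,5,6,7,8]=10
  size 6 → [0,1,3,5,7,8]=6  [1,3,5,6,7,8]=15  [2,4,5,6,7,8]=15  [3,4,5,6,7,8]=20
  size 7 → [0,1,3,5,6,7,8]=21  [1,3,4,5,6,7,8]=35  [2,3,4,5,6,7,8]=35
  first=0(b) contributes 70
  first=2(d) contributes 56
|[w]| = 126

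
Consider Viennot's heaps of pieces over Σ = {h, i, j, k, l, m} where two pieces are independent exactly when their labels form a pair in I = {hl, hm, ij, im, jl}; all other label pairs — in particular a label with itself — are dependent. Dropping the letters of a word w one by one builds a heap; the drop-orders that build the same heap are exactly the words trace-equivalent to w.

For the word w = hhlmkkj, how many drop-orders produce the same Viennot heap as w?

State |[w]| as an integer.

0(h) covers ∅
1(h) covers 0:h
2(l) covers ∅
3(m) covers 2:l
4(k) covers 1:h, 3:m
5(k) covers 4:k
6(j) covers 5:k
floor of heap: 0:h, 2:l
completions by unplaced set U, small U first (add the entries for U minus each lowest piece of U):
  |U|=1: {6}:1
  |U|=2: {5,6}:1
  |U|=3: {4,5,6}:1
  |U|=4: {1,4,5,6}:1  {3,4,5,6}:1
  |U|=5: {0,1,4,5,6}:1  {1,3,4,5,6}:2  {2,3,4,5,6}:1
  start at 0(h): 3
  start at 2(l): 3
sum over floor = 6

6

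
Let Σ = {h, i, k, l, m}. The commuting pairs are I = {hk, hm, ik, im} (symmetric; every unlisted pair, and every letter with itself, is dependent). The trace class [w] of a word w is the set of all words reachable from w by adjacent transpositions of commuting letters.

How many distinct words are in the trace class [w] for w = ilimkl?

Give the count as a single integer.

3

#0=i has no predecessor
#1=l depends on [0:i]
#2=i depends on [1:l]
#3=m depends on [1:l]
#4=k depends on [3:m]
#5=l depends on [2:i, 4:k]
sources: [0:i]
N(rest) = Σ N(rest − s) over sources s of rest; N(one piece) = 1:
  size 1 → [5]=1
  size 2 → [2,5]=1  [4,5]=1
  size 3 → [2,4,5]=2  [3,4,5]=1
  size 4 → [2,3,4,5]=3
  first=0(i) contributes 3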